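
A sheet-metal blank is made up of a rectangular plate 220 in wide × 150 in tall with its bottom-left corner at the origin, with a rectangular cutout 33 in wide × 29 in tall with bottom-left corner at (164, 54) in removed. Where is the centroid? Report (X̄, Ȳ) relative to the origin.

Part | A | x̄ᵢ | ȳᵢ | A·x̄ᵢ | A·ȳᵢ
plate | 33000.00 | 110.00 | 75.00 | 3630000.00 | 2475000.00
hole | -957.00 | 180.50 | 68.50 | -172738.50 | -65554.50
Σ | 32043.00 |  |  | 3457261.50 | 2409445.50
X̄ = 3457261.50 / 32043.00 = 107.89 in
Ȳ = 2409445.50 / 32043.00 = 75.19 in

X̄ = 107.89 in, Ȳ = 75.19 in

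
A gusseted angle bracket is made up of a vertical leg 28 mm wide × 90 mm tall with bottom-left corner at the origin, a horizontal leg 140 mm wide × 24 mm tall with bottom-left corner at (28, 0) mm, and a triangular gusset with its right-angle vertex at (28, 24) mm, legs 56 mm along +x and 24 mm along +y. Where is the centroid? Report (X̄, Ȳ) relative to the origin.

vertical leg: A = 28 × 90 = 2520.00, centroid at (14.00, 45.00).
horizontal leg: A = 140 × 24 = 3360.00, centroid at (98.00, 12.00).
gusset: A = ½·56·24 = 672.00, centroid at (46.67, 32.00).
ΣA = 6552.00 mm²
ΣAX̄ = (2520.00)(14.00) + (3360.00)(98.00) + (672.00)(46.67) = 395920.00 mm³
ΣAȲ = (2520.00)(45.00) + (3360.00)(12.00) + (672.00)(32.00) = 175224.00 mm³
X̄ = 395920.00 / 6552.00 = 60.43 mm
Ȳ = 175224.00 / 6552.00 = 26.74 mm

X̄ = 60.43 mm, Ȳ = 26.74 mm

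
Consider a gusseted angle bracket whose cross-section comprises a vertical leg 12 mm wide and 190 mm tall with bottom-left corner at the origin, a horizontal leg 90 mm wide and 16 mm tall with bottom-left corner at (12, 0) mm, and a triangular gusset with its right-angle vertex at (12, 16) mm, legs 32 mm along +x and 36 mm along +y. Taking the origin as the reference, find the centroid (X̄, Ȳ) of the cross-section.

X̄ = 25.33 mm, Ȳ = 56.85 mm

vertical leg: A = 12 × 190 = 2280.00, centroid at (6.00, 95.00).
horizontal leg: A = 90 × 16 = 1440.00, centroid at (57.00, 8.00).
gusset: A = ½·32·36 = 576.00, centroid at (22.67, 28.00).
ΣA = 4296.00 mm², ΣAX̄ = 108816.00 mm³, ΣAȲ = 244248.00 mm³.
X̄ = 108816.00/4296.00 = 25.33 mm; Ȳ = 244248.00/4296.00 = 56.85 mm.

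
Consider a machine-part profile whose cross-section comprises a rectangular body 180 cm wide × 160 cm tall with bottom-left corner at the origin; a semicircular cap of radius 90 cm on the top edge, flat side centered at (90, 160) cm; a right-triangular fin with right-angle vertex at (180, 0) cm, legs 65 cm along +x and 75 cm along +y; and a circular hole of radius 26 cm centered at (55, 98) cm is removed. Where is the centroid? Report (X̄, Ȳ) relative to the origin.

X̄ = 98.28 cm, Ȳ = 111.83 cm

Part | A | x̄ᵢ | ȳᵢ | A·x̄ᵢ | A·ȳᵢ
rectangular body | 28800.00 | 90.00 | 80.00 | 2592000.00 | 2304000.00
semicircular top | 12723.45 | 90.00 | 198.20 | 1145110.52 | 2521752.04
triangular fin | 2437.50 | 201.67 | 25.00 | 491562.50 | 60937.50
hole | -2123.72 | 55.00 | 98.00 | -116804.41 | -208124.23
Σ | 41837.23 |  |  | 4111868.61 | 4678565.31
X̄ = 4111868.61 / 41837.23 = 98.28 cm
Ȳ = 4678565.31 / 41837.23 = 111.83 cm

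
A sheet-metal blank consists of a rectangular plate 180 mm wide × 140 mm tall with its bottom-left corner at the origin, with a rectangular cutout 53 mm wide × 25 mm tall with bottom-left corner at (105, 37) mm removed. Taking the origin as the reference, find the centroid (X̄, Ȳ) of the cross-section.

Part | A | x̄ᵢ | ȳᵢ | A·x̄ᵢ | A·ȳᵢ
plate | 25200.00 | 90.00 | 70.00 | 2268000.00 | 1764000.00
hole | -1325.00 | 131.50 | 49.50 | -174237.50 | -65587.50
Σ | 23875.00 |  |  | 2093762.50 | 1698412.50
X̄ = 2093762.50 / 23875.00 = 87.70 mm
Ȳ = 1698412.50 / 23875.00 = 71.14 mm

X̄ = 87.70 mm, Ȳ = 71.14 mm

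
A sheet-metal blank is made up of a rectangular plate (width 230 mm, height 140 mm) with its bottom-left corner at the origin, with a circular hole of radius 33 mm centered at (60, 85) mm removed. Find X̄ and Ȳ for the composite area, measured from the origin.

X̄ = 121.54 mm, Ȳ = 68.22 mm

plate: A = 230 × 140 = 32200.00, centroid at (115.00, 70.00).
hole: A = −π·33² = -3421.19, centroid at (60.00, 85.00).
ΣA = 28778.81 mm², ΣAX̄ = 3497728.34 mm³, ΣAȲ = 1963198.48 mm³.
X̄ = 3497728.34/28778.81 = 121.54 mm; Ȳ = 1963198.48/28778.81 = 68.22 mm.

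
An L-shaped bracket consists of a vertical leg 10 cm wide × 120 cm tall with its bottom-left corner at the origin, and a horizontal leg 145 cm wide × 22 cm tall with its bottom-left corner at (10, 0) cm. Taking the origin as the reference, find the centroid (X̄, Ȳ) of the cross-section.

vertical leg: A = 10 × 120 = 1200.00, centroid at (5.00, 60.00).
horizontal leg: A = 145 × 22 = 3190.00, centroid at (82.50, 11.00).
ΣA = 4390.00 cm², ΣAX̄ = 269175.00 cm³, ΣAȲ = 107090.00 cm³.
X̄ = 269175.00/4390.00 = 61.32 cm; Ȳ = 107090.00/4390.00 = 24.39 cm.

X̄ = 61.32 cm, Ȳ = 24.39 cm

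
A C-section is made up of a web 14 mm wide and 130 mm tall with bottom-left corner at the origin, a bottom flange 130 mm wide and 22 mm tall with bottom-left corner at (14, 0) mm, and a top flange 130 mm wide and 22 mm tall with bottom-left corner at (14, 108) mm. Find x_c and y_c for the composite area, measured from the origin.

web: A = 14 × 130 = 1820.00, centroid at (7.00, 65.00).
bottom flange: A = 130 × 22 = 2860.00, centroid at (79.00, 11.00).
top flange: A = 130 × 22 = 2860.00, centroid at (79.00, 119.00).
ΣA = 7540.00 mm², ΣAx_c = 464620.00 mm³, ΣAy_c = 490100.00 mm³.
x_c = 464620.00/7540.00 = 61.62 mm; y_c = 490100.00/7540.00 = 65.00 mm.

x_c = 61.62 mm, y_c = 65.00 mm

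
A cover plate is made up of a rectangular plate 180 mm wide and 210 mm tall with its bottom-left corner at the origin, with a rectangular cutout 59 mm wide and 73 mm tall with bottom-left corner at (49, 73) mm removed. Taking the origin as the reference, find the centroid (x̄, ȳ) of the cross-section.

x̄ = 91.48 mm, ȳ = 104.42 mm

Part | A | x̄ᵢ | ȳᵢ | A·x̄ᵢ | A·ȳᵢ
plate | 37800.00 | 90.00 | 105.00 | 3402000.00 | 3969000.00
hole | -4307.00 | 78.50 | 109.50 | -338099.50 | -471616.50
Σ | 33493.00 |  |  | 3063900.50 | 3497383.50
x̄ = 3063900.50 / 33493.00 = 91.48 mm
ȳ = 3497383.50 / 33493.00 = 104.42 mm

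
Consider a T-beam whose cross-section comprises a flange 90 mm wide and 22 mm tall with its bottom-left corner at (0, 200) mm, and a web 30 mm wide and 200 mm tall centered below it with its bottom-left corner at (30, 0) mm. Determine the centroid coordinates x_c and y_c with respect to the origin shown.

x_c = 45.00 mm, y_c = 127.54 mm

web: A = 30 × 200 = 6000.00, centroid at (45.00, 100.00).
flange: A = 90 × 22 = 1980.00, centroid at (45.00, 211.00).
ΣA = 7980.00 mm²
ΣAx_c = (6000.00)(45.00) + (1980.00)(45.00) = 359100.00 mm³
ΣAy_c = (6000.00)(100.00) + (1980.00)(211.00) = 1017780.00 mm³
x_c = 359100.00 / 7980.00 = 45.00 mm
y_c = 1017780.00 / 7980.00 = 127.54 mm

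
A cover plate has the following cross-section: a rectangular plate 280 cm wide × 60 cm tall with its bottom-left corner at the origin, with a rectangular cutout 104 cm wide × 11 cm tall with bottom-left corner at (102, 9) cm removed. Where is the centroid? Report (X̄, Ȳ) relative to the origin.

X̄ = 138.98 cm, Ȳ = 31.13 cm

plate: A = 280 × 60 = 16800.00, centroid at (140.00, 30.00).
hole: A = −(104 × 11) = -1144.00, centroid at (154.00, 14.50).
ΣA = 15656.00 cm², ΣAX̄ = 2175824.00 cm³, ΣAȲ = 487412.00 cm³.
X̄ = 2175824.00/15656.00 = 138.98 cm; Ȳ = 487412.00/15656.00 = 31.13 cm.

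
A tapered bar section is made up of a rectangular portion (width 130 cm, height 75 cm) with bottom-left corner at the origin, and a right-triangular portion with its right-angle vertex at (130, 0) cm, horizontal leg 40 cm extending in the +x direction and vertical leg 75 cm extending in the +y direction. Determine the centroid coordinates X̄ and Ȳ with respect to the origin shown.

Part | A | x̄ᵢ | ȳᵢ | A·x̄ᵢ | A·ȳᵢ
rectangular portion | 9750.00 | 65.00 | 37.50 | 633750.00 | 365625.00
triangular portion | 1500.00 | 143.33 | 25.00 | 215000.00 | 37500.00
Σ | 11250.00 |  |  | 848750.00 | 403125.00
X̄ = 848750.00 / 11250.00 = 75.44 cm
Ȳ = 403125.00 / 11250.00 = 35.83 cm

X̄ = 75.44 cm, Ȳ = 35.83 cm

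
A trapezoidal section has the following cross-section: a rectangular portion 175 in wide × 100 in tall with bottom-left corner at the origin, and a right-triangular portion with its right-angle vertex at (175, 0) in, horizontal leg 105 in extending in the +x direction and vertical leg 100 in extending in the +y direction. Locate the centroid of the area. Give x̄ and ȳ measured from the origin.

rectangular portion: A = 175 × 100 = 17500.00, centroid at (87.50, 50.00).
triangular portion: A = ½·105·100 = 5250.00, centroid at (210.00, 33.33).
ΣA = 22750.00 in², ΣAx̄ = 2633750.00 in³, ΣAȳ = 1050000.00 in³.
x̄ = 2633750.00/22750.00 = 115.77 in; ȳ = 1050000.00/22750.00 = 46.15 in.

x̄ = 115.77 in, ȳ = 46.15 in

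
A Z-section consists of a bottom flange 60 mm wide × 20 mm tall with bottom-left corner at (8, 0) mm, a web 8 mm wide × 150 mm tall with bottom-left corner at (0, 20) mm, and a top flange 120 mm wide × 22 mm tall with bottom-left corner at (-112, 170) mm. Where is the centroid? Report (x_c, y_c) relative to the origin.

x_c = -17.24 mm, y_c = 119.81 mm

Part | A | x̄ᵢ | ȳᵢ | A·x̄ᵢ | A·ȳᵢ
bottom flange | 1200.00 | 38.00 | 10.00 | 45600.00 | 12000.00
web | 1200.00 | 4.00 | 95.00 | 4800.00 | 114000.00
top flange | 2640.00 | -52.00 | 181.00 | -137280.00 | 477840.00
Σ | 5040.00 |  |  | -86880.00 | 603840.00
x_c = -86880.00 / 5040.00 = -17.24 mm
y_c = 603840.00 / 5040.00 = 119.81 mm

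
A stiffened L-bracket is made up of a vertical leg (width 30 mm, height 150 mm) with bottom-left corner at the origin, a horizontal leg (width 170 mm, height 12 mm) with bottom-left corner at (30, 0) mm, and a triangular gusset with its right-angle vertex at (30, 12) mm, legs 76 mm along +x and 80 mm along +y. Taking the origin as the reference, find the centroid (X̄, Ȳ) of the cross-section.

X̄ = 49.09 mm, Ȳ = 48.78 mm

vertical leg: A = 30 × 150 = 4500.00, centroid at (15.00, 75.00).
horizontal leg: A = 170 × 12 = 2040.00, centroid at (115.00, 6.00).
gusset: A = ½·76·80 = 3040.00, centroid at (55.33, 38.67).
ΣA = 9580.00 mm², ΣAX̄ = 470313.33 mm³, ΣAȲ = 467286.67 mm³.
X̄ = 470313.33/9580.00 = 49.09 mm; Ȳ = 467286.67/9580.00 = 48.78 mm.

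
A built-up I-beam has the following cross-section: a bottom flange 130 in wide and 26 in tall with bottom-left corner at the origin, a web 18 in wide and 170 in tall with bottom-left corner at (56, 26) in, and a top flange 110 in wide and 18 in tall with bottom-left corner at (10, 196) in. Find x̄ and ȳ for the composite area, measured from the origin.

bottom flange: A = 130 × 26 = 3380.00, centroid at (65.00, 13.00).
web: A = 18 × 170 = 3060.00, centroid at (65.00, 111.00).
top flange: A = 110 × 18 = 1980.00, centroid at (65.00, 205.00).
ΣA = 8420.00 in², ΣAx̄ = 547300.00 in³, ΣAȳ = 789500.00 in³.
x̄ = 547300.00/8420.00 = 65.00 in; ȳ = 789500.00/8420.00 = 93.76 in.

x̄ = 65.00 in, ȳ = 93.76 in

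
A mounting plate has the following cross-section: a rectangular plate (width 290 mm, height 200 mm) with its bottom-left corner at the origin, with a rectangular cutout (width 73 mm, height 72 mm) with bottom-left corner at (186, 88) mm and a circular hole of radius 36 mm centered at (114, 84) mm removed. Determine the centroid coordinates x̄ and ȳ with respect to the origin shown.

x̄ = 139.22 mm, ȳ = 98.75 mm

plate: A = 290 × 200 = 58000.00, centroid at (145.00, 100.00).
hole 1: A = −(73 × 72) = -5256.00, centroid at (222.50, 124.00).
hole 2: A = −π·36² = -4071.50, centroid at (114.00, 84.00).
ΣA = 48672.50 mm², ΣAx̄ = 6776388.53 mm³, ΣAȳ = 4806249.66 mm³.
x̄ = 6776388.53/48672.50 = 139.22 mm; ȳ = 4806249.66/48672.50 = 98.75 mm.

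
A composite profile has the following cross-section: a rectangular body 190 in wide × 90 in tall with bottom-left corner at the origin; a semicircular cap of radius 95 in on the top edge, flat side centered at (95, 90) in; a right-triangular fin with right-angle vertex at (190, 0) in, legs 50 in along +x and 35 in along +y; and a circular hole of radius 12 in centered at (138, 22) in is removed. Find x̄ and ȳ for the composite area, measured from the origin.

rectangular body: A = 190 × 90 = 17100.00, centroid at (95.00, 45.00).
semicircular top: A = ½π·95² = 14176.44, centroid at (95.00, 130.32).
triangular fin: A = ½·50·35 = 875.00, centroid at (206.67, 11.67).
hole: A = −π·12² = -452.39, centroid at (138.00, 22.00).
ΣA = 31699.05 in², ΣAx̄ = 3089665.10 in³, ΣAȳ = 2617218.42 in³.
x̄ = 3089665.10/31699.05 = 97.47 in; ȳ = 2617218.42/31699.05 = 82.56 in.

x̄ = 97.47 in, ȳ = 82.56 in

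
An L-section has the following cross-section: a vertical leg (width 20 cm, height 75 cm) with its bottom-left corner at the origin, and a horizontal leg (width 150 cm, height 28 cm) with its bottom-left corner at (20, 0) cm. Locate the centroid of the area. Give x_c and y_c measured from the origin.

x_c = 72.63 cm, y_c = 20.18 cm

vertical leg: A = 20 × 75 = 1500.00, centroid at (10.00, 37.50).
horizontal leg: A = 150 × 28 = 4200.00, centroid at (95.00, 14.00).
ΣA = 5700.00 cm²
ΣAx_c = (1500.00)(10.00) + (4200.00)(95.00) = 414000.00 cm³
ΣAy_c = (1500.00)(37.50) + (4200.00)(14.00) = 115050.00 cm³
x_c = 414000.00 / 5700.00 = 72.63 cm
y_c = 115050.00 / 5700.00 = 20.18 cm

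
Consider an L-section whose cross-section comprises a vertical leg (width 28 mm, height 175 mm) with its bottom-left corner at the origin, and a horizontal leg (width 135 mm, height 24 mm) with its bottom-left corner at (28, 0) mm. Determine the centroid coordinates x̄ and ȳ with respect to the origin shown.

vertical leg: A = 28 × 175 = 4900.00, centroid at (14.00, 87.50).
horizontal leg: A = 135 × 24 = 3240.00, centroid at (95.50, 12.00).
ΣA = 8140.00 mm², ΣAx̄ = 378020.00 mm³, ΣAȳ = 467630.00 mm³.
x̄ = 378020.00/8140.00 = 46.44 mm; ȳ = 467630.00/8140.00 = 57.45 mm.

x̄ = 46.44 mm, ȳ = 57.45 mm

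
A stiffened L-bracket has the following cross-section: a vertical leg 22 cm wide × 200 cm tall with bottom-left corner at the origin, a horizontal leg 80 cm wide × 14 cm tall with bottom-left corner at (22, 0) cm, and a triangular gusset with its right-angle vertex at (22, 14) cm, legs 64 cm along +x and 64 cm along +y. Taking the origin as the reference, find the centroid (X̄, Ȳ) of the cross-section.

X̄ = 27.30 cm, Ȳ = 68.74 cm

Part | A | x̄ᵢ | ȳᵢ | A·x̄ᵢ | A·ȳᵢ
vertical leg | 4400.00 | 11.00 | 100.00 | 48400.00 | 440000.00
horizontal leg | 1120.00 | 62.00 | 7.00 | 69440.00 | 7840.00
gusset | 2048.00 | 43.33 | 35.33 | 88746.67 | 72362.67
Σ | 7568.00 |  |  | 206586.67 | 520202.67
X̄ = 206586.67 / 7568.00 = 27.30 cm
Ȳ = 520202.67 / 7568.00 = 68.74 cm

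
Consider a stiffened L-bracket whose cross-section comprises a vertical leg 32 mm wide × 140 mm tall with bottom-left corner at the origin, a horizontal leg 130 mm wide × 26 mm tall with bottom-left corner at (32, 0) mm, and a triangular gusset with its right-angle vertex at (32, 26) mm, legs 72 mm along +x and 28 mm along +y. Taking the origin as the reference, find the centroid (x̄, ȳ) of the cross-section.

Part | A | x̄ᵢ | ȳᵢ | A·x̄ᵢ | A·ȳᵢ
vertical leg | 4480.00 | 16.00 | 70.00 | 71680.00 | 313600.00
horizontal leg | 3380.00 | 97.00 | 13.00 | 327860.00 | 43940.00
gusset | 1008.00 | 56.00 | 35.33 | 56448.00 | 35616.00
Σ | 8868.00 |  |  | 455988.00 | 393156.00
x̄ = 455988.00 / 8868.00 = 51.42 mm
ȳ = 393156.00 / 8868.00 = 44.33 mm

x̄ = 51.42 mm, ȳ = 44.33 mm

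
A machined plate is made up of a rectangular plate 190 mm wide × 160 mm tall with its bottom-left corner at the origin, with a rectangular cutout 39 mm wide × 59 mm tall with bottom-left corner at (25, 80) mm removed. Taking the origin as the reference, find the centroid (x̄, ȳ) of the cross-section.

x̄ = 99.14 mm, ȳ = 77.58 mm

plate: A = 190 × 160 = 30400.00, centroid at (95.00, 80.00).
hole: A = −(39 × 59) = -2301.00, centroid at (44.50, 109.50).
ΣA = 28099.00 mm², ΣAx̄ = 2785605.50 mm³, ΣAȳ = 2180040.50 mm³.
x̄ = 2785605.50/28099.00 = 99.14 mm; ȳ = 2180040.50/28099.00 = 77.58 mm.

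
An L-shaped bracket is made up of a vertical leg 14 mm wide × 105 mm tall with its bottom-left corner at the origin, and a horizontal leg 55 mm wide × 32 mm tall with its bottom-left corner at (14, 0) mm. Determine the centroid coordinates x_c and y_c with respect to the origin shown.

vertical leg: A = 14 × 105 = 1470.00, centroid at (7.00, 52.50).
horizontal leg: A = 55 × 32 = 1760.00, centroid at (41.50, 16.00).
ΣA = 3230.00 mm²
ΣAx_c = (1470.00)(7.00) + (1760.00)(41.50) = 83330.00 mm³
ΣAy_c = (1470.00)(52.50) + (1760.00)(16.00) = 105335.00 mm³
x_c = 83330.00 / 3230.00 = 25.80 mm
y_c = 105335.00 / 3230.00 = 32.61 mm

x_c = 25.80 mm, y_c = 32.61 mm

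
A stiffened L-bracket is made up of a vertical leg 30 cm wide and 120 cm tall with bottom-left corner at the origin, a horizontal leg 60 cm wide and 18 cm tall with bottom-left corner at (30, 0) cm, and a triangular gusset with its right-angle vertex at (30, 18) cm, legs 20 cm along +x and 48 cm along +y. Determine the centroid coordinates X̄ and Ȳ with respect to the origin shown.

X̄ = 26.43 cm, Ȳ = 46.91 cm

vertical leg: A = 30 × 120 = 3600.00, centroid at (15.00, 60.00).
horizontal leg: A = 60 × 18 = 1080.00, centroid at (60.00, 9.00).
gusset: A = ½·20·48 = 480.00, centroid at (36.67, 34.00).
ΣA = 5160.00 cm², ΣAX̄ = 136400.00 cm³, ΣAȲ = 242040.00 cm³.
X̄ = 136400.00/5160.00 = 26.43 cm; Ȳ = 242040.00/5160.00 = 46.91 cm.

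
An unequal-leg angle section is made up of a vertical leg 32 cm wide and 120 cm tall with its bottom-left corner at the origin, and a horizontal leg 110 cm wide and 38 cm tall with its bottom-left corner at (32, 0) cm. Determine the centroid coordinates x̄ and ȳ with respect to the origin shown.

x̄ = 53.00 cm, ȳ = 38.63 cm

vertical leg: A = 32 × 120 = 3840.00, centroid at (16.00, 60.00).
horizontal leg: A = 110 × 38 = 4180.00, centroid at (87.00, 19.00).
ΣA = 8020.00 cm²
ΣAx̄ = (3840.00)(16.00) + (4180.00)(87.00) = 425100.00 cm³
ΣAȳ = (3840.00)(60.00) + (4180.00)(19.00) = 309820.00 cm³
x̄ = 425100.00 / 8020.00 = 53.00 cm
ȳ = 309820.00 / 8020.00 = 38.63 cm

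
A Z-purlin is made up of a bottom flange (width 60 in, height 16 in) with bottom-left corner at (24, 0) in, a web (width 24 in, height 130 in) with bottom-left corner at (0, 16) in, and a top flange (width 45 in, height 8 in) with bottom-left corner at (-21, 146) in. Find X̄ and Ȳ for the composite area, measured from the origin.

bottom flange: A = 60 × 16 = 960.00, centroid at (54.00, 8.00).
web: A = 24 × 130 = 3120.00, centroid at (12.00, 81.00).
top flange: A = 45 × 8 = 360.00, centroid at (1.50, 150.00).
ΣA = 4440.00 in², ΣAX̄ = 89820.00 in³, ΣAȲ = 314400.00 in³.
X̄ = 89820.00/4440.00 = 20.23 in; Ȳ = 314400.00/4440.00 = 70.81 in.

X̄ = 20.23 in, Ȳ = 70.81 in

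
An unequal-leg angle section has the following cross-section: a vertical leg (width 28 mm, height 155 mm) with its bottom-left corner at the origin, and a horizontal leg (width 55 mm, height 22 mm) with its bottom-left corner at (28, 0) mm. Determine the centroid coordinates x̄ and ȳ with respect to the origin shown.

x̄ = 23.05 mm, ȳ = 63.00 mm

vertical leg: A = 28 × 155 = 4340.00, centroid at (14.00, 77.50).
horizontal leg: A = 55 × 22 = 1210.00, centroid at (55.50, 11.00).
ΣA = 5550.00 mm²
ΣAx̄ = (4340.00)(14.00) + (1210.00)(55.50) = 127915.00 mm³
ΣAȳ = (4340.00)(77.50) + (1210.00)(11.00) = 349660.00 mm³
x̄ = 127915.00 / 5550.00 = 23.05 mm
ȳ = 349660.00 / 5550.00 = 63.00 mm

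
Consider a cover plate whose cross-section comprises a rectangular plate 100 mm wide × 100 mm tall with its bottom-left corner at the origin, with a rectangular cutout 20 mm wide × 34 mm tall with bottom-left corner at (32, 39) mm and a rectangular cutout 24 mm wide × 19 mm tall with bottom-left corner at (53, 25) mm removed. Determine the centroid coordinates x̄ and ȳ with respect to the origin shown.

plate: A = 100 × 100 = 10000.00, centroid at (50.00, 50.00).
hole 1: A = −(20 × 34) = -680.00, centroid at (42.00, 56.00).
hole 2: A = −(24 × 19) = -456.00, centroid at (65.00, 34.50).
ΣA = 8864.00 mm²
ΣAx̄ = (10000.00)(50.00) + (-680.00)(42.00) + (-456.00)(65.00) = 441800.00 mm³
ΣAȳ = (10000.00)(50.00) + (-680.00)(56.00) + (-456.00)(34.50) = 446188.00 mm³
x̄ = 441800.00 / 8864.00 = 49.84 mm
ȳ = 446188.00 / 8864.00 = 50.34 mm

x̄ = 49.84 mm, ȳ = 50.34 mm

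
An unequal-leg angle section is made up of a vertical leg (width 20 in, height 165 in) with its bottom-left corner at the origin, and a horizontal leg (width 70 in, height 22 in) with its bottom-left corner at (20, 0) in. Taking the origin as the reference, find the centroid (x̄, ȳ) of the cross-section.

vertical leg: A = 20 × 165 = 3300.00, centroid at (10.00, 82.50).
horizontal leg: A = 70 × 22 = 1540.00, centroid at (55.00, 11.00).
ΣA = 4840.00 in², ΣAx̄ = 117700.00 in³, ΣAȳ = 289190.00 in³.
x̄ = 117700.00/4840.00 = 24.32 in; ȳ = 289190.00/4840.00 = 59.75 in.

x̄ = 24.32 in, ȳ = 59.75 in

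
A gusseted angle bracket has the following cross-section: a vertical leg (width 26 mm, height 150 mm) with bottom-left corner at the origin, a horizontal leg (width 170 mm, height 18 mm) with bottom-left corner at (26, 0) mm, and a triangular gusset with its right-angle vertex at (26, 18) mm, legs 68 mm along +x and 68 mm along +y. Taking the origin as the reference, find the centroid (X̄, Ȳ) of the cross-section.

X̄ = 54.24 mm, Ȳ = 44.66 mm

vertical leg: A = 26 × 150 = 3900.00, centroid at (13.00, 75.00).
horizontal leg: A = 170 × 18 = 3060.00, centroid at (111.00, 9.00).
gusset: A = ½·68·68 = 2312.00, centroid at (48.67, 40.67).
ΣA = 9272.00 mm²
ΣAX̄ = (3900.00)(13.00) + (3060.00)(111.00) + (2312.00)(48.67) = 502877.33 mm³
ΣAȲ = (3900.00)(75.00) + (3060.00)(9.00) + (2312.00)(40.67) = 414061.33 mm³
X̄ = 502877.33 / 9272.00 = 54.24 mm
Ȳ = 414061.33 / 9272.00 = 44.66 mm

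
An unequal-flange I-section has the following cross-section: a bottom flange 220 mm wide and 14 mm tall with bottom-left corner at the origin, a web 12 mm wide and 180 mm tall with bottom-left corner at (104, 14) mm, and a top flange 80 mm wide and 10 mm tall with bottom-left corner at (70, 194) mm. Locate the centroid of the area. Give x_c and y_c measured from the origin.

x_c = 110.00 mm, y_c = 67.12 mm

Part | A | x̄ᵢ | ȳᵢ | A·x̄ᵢ | A·ȳᵢ
bottom flange | 3080.00 | 110.00 | 7.00 | 338800.00 | 21560.00
web | 2160.00 | 110.00 | 104.00 | 237600.00 | 224640.00
top flange | 800.00 | 110.00 | 199.00 | 88000.00 | 159200.00
Σ | 6040.00 |  |  | 664400.00 | 405400.00
x_c = 664400.00 / 6040.00 = 110.00 mm
y_c = 405400.00 / 6040.00 = 67.12 mm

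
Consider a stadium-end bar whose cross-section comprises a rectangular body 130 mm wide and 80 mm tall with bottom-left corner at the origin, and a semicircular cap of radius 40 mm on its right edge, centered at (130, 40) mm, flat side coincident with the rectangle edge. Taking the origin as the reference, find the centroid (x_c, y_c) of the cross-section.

rectangular body: A = 130 × 80 = 10400.00, centroid at (65.00, 40.00).
semicircular end: A = ½π·40² = 2513.27, centroid at (146.98, 40.00).
ΣA = 12913.27 mm²
ΣAx_c = (10400.00)(65.00) + (2513.27)(146.98) = 1045392.30 mm³
ΣAy_c = (10400.00)(40.00) + (2513.27)(40.00) = 516530.96 mm³
x_c = 1045392.30 / 12913.27 = 80.95 mm
y_c = 516530.96 / 12913.27 = 40.00 mm

x_c = 80.95 mm, y_c = 40.00 mm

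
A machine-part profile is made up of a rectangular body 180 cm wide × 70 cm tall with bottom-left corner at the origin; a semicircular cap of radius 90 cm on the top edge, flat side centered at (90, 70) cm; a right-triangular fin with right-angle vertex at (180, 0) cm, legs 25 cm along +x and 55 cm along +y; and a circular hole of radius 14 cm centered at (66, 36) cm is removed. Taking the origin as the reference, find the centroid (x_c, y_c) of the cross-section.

x_c = 93.24 cm, y_c = 71.20 cm

rectangular body: A = 180 × 70 = 12600.00, centroid at (90.00, 35.00).
semicircular top: A = ½π·90² = 12723.45, centroid at (90.00, 108.20).
triangular fin: A = ½·25·55 = 687.50, centroid at (188.33, 18.33).
hole: A = −π·14² = -615.75, centroid at (66.00, 36.00).
ΣA = 25395.20 cm², ΣAx_c = 2367950.05 cm³, ΣAy_c = 1808078.61 cm³.
x_c = 2367950.05/25395.20 = 93.24 cm; y_c = 1808078.61/25395.20 = 71.20 cm.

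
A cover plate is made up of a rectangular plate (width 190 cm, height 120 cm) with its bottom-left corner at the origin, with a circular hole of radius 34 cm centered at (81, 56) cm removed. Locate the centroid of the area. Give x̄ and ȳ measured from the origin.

x̄ = 97.65 cm, ȳ = 60.76 cm

Part | A | x̄ᵢ | ȳᵢ | A·x̄ᵢ | A·ȳᵢ
plate | 22800.00 | 95.00 | 60.00 | 2166000.00 | 1368000.00
hole | -3631.68 | 81.00 | 56.00 | -294166.17 | -203374.14
Σ | 19168.32 |  |  | 1871833.83 | 1164625.86
x̄ = 1871833.83 / 19168.32 = 97.65 cm
ȳ = 1164625.86 / 19168.32 = 60.76 cm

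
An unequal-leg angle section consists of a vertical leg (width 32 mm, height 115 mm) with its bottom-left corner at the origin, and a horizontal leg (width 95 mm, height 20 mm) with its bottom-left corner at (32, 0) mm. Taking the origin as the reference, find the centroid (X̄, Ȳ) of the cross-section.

X̄ = 37.62 mm, Ȳ = 41.33 mm

vertical leg: A = 32 × 115 = 3680.00, centroid at (16.00, 57.50).
horizontal leg: A = 95 × 20 = 1900.00, centroid at (79.50, 10.00).
ΣA = 5580.00 mm²
ΣAX̄ = (3680.00)(16.00) + (1900.00)(79.50) = 209930.00 mm³
ΣAȲ = (3680.00)(57.50) + (1900.00)(10.00) = 230600.00 mm³
X̄ = 209930.00 / 5580.00 = 37.62 mm
Ȳ = 230600.00 / 5580.00 = 41.33 mm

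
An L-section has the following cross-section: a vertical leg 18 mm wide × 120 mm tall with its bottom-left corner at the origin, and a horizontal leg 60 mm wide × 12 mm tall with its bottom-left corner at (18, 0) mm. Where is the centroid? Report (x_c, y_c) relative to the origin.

x_c = 18.75 mm, y_c = 46.50 mm

vertical leg: A = 18 × 120 = 2160.00, centroid at (9.00, 60.00).
horizontal leg: A = 60 × 12 = 720.00, centroid at (48.00, 6.00).
ΣA = 2880.00 mm²
ΣAx_c = (2160.00)(9.00) + (720.00)(48.00) = 54000.00 mm³
ΣAy_c = (2160.00)(60.00) + (720.00)(6.00) = 133920.00 mm³
x_c = 54000.00 / 2880.00 = 18.75 mm
y_c = 133920.00 / 2880.00 = 46.50 mm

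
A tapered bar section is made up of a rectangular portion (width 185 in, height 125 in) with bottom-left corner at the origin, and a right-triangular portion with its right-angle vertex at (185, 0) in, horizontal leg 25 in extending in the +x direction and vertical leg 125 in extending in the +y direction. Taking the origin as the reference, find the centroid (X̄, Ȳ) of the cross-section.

rectangular portion: A = 185 × 125 = 23125.00, centroid at (92.50, 62.50).
triangular portion: A = ½·25·125 = 1562.50, centroid at (193.33, 41.67).
ΣA = 24687.50 in²
ΣAX̄ = (23125.00)(92.50) + (1562.50)(193.33) = 2441145.83 in³
ΣAȲ = (23125.00)(62.50) + (1562.50)(41.67) = 1510416.67 in³
X̄ = 2441145.83 / 24687.50 = 98.88 in
Ȳ = 1510416.67 / 24687.50 = 61.18 in

X̄ = 98.88 in, Ȳ = 61.18 in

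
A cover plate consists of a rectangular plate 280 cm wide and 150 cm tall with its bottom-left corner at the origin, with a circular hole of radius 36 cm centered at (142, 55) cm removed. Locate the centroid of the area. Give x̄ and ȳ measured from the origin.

x̄ = 139.79 cm, ȳ = 77.15 cm

plate: A = 280 × 150 = 42000.00, centroid at (140.00, 75.00).
hole: A = −π·36² = -4071.50, centroid at (142.00, 55.00).
ΣA = 37928.50 cm², ΣAx̄ = 5301846.42 cm³, ΣAȳ = 2926067.28 cm³.
x̄ = 5301846.42/37928.50 = 139.79 cm; ȳ = 2926067.28/37928.50 = 77.15 cm.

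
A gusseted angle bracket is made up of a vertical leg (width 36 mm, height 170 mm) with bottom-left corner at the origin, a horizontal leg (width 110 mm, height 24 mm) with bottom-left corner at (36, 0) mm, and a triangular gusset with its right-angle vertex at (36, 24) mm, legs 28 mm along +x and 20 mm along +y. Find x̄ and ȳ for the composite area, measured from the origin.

x̄ = 40.17 mm, ȳ = 62.00 mm

vertical leg: A = 36 × 170 = 6120.00, centroid at (18.00, 85.00).
horizontal leg: A = 110 × 24 = 2640.00, centroid at (91.00, 12.00).
gusset: A = ½·28·20 = 280.00, centroid at (45.33, 30.67).
ΣA = 9040.00 mm², ΣAx̄ = 363093.33 mm³, ΣAȳ = 560466.67 mm³.
x̄ = 363093.33/9040.00 = 40.17 mm; ȳ = 560466.67/9040.00 = 62.00 mm.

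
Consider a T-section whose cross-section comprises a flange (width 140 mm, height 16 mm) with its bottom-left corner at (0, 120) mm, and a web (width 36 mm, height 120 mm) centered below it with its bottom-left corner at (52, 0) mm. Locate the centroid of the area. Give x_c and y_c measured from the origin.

x_c = 70.00 mm, y_c = 83.22 mm

web: A = 36 × 120 = 4320.00, centroid at (70.00, 60.00).
flange: A = 140 × 16 = 2240.00, centroid at (70.00, 128.00).
ΣA = 6560.00 mm², ΣAx_c = 459200.00 mm³, ΣAy_c = 545920.00 mm³.
x_c = 459200.00/6560.00 = 70.00 mm; y_c = 545920.00/6560.00 = 83.22 mm.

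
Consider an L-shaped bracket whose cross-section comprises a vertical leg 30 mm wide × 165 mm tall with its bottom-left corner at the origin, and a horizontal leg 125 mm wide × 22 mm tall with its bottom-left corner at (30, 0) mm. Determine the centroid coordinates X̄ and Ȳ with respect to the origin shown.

vertical leg: A = 30 × 165 = 4950.00, centroid at (15.00, 82.50).
horizontal leg: A = 125 × 22 = 2750.00, centroid at (92.50, 11.00).
ΣA = 7700.00 mm²
ΣAX̄ = (4950.00)(15.00) + (2750.00)(92.50) = 328625.00 mm³
ΣAȲ = (4950.00)(82.50) + (2750.00)(11.00) = 438625.00 mm³
X̄ = 328625.00 / 7700.00 = 42.68 mm
Ȳ = 438625.00 / 7700.00 = 56.96 mm

X̄ = 42.68 mm, Ȳ = 56.96 mm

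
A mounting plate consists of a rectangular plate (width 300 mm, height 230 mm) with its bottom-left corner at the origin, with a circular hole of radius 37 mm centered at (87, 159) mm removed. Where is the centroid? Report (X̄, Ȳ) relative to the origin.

Part | A | x̄ᵢ | ȳᵢ | A·x̄ᵢ | A·ȳᵢ
plate | 69000.00 | 150.00 | 115.00 | 10350000.00 | 7935000.00
hole | -4300.84 | 87.00 | 159.00 | -374173.11 | -683833.61
Σ | 64699.16 |  |  | 9975826.89 | 7251166.39
X̄ = 9975826.89 / 64699.16 = 154.19 mm
Ȳ = 7251166.39 / 64699.16 = 112.08 mm

X̄ = 154.19 mm, Ȳ = 112.08 mm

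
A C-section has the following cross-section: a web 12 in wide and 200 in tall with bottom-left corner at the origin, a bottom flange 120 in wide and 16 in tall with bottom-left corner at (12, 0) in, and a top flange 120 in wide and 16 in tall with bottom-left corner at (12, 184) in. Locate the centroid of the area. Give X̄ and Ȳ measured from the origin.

Part | A | x̄ᵢ | ȳᵢ | A·x̄ᵢ | A·ȳᵢ
web | 2400.00 | 6.00 | 100.00 | 14400.00 | 240000.00
bottom flange | 1920.00 | 72.00 | 8.00 | 138240.00 | 15360.00
top flange | 1920.00 | 72.00 | 192.00 | 138240.00 | 368640.00
Σ | 6240.00 |  |  | 290880.00 | 624000.00
X̄ = 290880.00 / 6240.00 = 46.62 in
Ȳ = 624000.00 / 6240.00 = 100.00 in

X̄ = 46.62 in, Ȳ = 100.00 in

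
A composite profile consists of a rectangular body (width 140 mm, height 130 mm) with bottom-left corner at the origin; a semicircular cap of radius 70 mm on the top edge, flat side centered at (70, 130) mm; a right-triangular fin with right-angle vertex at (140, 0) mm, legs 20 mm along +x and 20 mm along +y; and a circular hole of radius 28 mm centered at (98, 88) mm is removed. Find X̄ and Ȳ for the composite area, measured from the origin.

rectangular body: A = 140 × 130 = 18200.00, centroid at (70.00, 65.00).
semicircular top: A = ½π·70² = 7696.90, centroid at (70.00, 159.71).
triangular fin: A = ½·20·20 = 200.00, centroid at (146.67, 6.67).
hole: A = −π·28² = -2463.01, centroid at (98.00, 88.00).
ΣA = 23633.89 mm²
ΣAX̄ = (18200.00)(70.00) + (7696.90)(70.00) + (200.00)(146.67) + (-2463.01)(98.00) = 1600741.63 mm³
ΣAȲ = (18200.00)(65.00) + (7696.90)(159.71) + (200.00)(6.67) + (-2463.01)(88.00) = 2196852.50 mm³
X̄ = 1600741.63 / 23633.89 = 67.73 mm
Ȳ = 2196852.50 / 23633.89 = 92.95 mm

X̄ = 67.73 mm, Ȳ = 92.95 mm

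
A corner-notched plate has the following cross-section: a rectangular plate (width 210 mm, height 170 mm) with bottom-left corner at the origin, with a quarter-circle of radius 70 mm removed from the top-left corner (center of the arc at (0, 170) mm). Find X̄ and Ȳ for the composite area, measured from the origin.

X̄ = 114.10 mm, Ȳ = 78.32 mm

plate: A = 210 × 170 = 35700.00, centroid at (105.00, 85.00).
removed quarter-circle: A = −¼π·70² = -3848.45, centroid at (29.71, 140.29).
ΣA = 31851.55 mm²
ΣAX̄ = (35700.00)(105.00) + (-3848.45)(29.71) = 3634166.67 mm³
ΣAȲ = (35700.00)(85.00) + (-3848.45)(140.29) = 2494596.66 mm³
X̄ = 3634166.67 / 31851.55 = 114.10 mm
Ȳ = 2494596.66 / 31851.55 = 78.32 mm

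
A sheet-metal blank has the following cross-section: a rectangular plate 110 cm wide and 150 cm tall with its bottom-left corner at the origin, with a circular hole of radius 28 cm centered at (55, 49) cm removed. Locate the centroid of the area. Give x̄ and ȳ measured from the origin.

x̄ = 55.00 cm, ȳ = 79.56 cm

plate: A = 110 × 150 = 16500.00, centroid at (55.00, 75.00).
hole: A = −π·28² = -2463.01, centroid at (55.00, 49.00).
ΣA = 14036.99 cm²
ΣAx̄ = (16500.00)(55.00) + (-2463.01)(55.00) = 772034.52 cm³
ΣAȳ = (16500.00)(75.00) + (-2463.01)(49.00) = 1116812.58 cm³
x̄ = 772034.52 / 14036.99 = 55.00 cm
ȳ = 1116812.58 / 14036.99 = 79.56 cm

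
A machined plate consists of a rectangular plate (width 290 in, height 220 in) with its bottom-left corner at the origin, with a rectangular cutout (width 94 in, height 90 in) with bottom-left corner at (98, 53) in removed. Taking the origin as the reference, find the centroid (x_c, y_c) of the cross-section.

x_c = 145.00 in, y_c = 111.83 in

plate: A = 290 × 220 = 63800.00, centroid at (145.00, 110.00).
hole: A = −(94 × 90) = -8460.00, centroid at (145.00, 98.00).
ΣA = 55340.00 in²
ΣAx_c = (63800.00)(145.00) + (-8460.00)(145.00) = 8024300.00 in³
ΣAy_c = (63800.00)(110.00) + (-8460.00)(98.00) = 6188920.00 in³
x_c = 8024300.00 / 55340.00 = 145.00 in
y_c = 6188920.00 / 55340.00 = 111.83 in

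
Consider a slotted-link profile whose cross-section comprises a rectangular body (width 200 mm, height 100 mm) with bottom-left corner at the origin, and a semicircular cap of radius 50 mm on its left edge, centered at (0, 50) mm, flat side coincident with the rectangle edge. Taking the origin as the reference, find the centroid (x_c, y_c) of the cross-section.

rectangular body: A = 200 × 100 = 20000.00, centroid at (100.00, 50.00).
semicircular end: A = ½π·50² = 3926.99, centroid at (-21.22, 50.00).
ΣA = 23926.99 mm²
ΣAx_c = (20000.00)(100.00) + (3926.99)(-21.22) = 1916666.67 mm³
ΣAy_c = (20000.00)(50.00) + (3926.99)(50.00) = 1196349.54 mm³
x_c = 1916666.67 / 23926.99 = 80.10 mm
y_c = 1196349.54 / 23926.99 = 50.00 mm

x_c = 80.10 mm, y_c = 50.00 mm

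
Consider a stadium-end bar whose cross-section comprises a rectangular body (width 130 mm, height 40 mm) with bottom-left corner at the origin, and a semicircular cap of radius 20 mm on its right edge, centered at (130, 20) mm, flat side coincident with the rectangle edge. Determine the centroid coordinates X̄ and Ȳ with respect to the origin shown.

rectangular body: A = 130 × 40 = 5200.00, centroid at (65.00, 20.00).
semicircular end: A = ½π·20² = 628.32, centroid at (138.49, 20.00).
ΣA = 5828.32 mm²
ΣAX̄ = (5200.00)(65.00) + (628.32)(138.49) = 425014.74 mm³
ΣAȲ = (5200.00)(20.00) + (628.32)(20.00) = 116566.37 mm³
X̄ = 425014.74 / 5828.32 = 72.92 mm
Ȳ = 116566.37 / 5828.32 = 20.00 mm

X̄ = 72.92 mm, Ȳ = 20.00 mm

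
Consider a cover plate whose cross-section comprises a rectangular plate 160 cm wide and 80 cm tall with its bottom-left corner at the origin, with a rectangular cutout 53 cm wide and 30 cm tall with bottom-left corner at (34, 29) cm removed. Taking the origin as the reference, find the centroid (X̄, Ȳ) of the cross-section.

Part | A | x̄ᵢ | ȳᵢ | A·x̄ᵢ | A·ȳᵢ
plate | 12800.00 | 80.00 | 40.00 | 1024000.00 | 512000.00
hole | -1590.00 | 60.50 | 44.00 | -96195.00 | -69960.00
Σ | 11210.00 |  |  | 927805.00 | 442040.00
X̄ = 927805.00 / 11210.00 = 82.77 cm
Ȳ = 442040.00 / 11210.00 = 39.43 cm

X̄ = 82.77 cm, Ȳ = 39.43 cm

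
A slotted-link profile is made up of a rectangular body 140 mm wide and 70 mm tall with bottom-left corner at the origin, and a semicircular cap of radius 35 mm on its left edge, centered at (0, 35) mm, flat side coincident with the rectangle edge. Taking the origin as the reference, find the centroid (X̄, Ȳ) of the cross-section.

rectangular body: A = 140 × 70 = 9800.00, centroid at (70.00, 35.00).
semicircular end: A = ½π·35² = 1924.23, centroid at (-14.85, 35.00).
ΣA = 11724.23 mm²
ΣAX̄ = (9800.00)(70.00) + (1924.23)(-14.85) = 657416.67 mm³
ΣAȲ = (9800.00)(35.00) + (1924.23)(35.00) = 410347.89 mm³
X̄ = 657416.67 / 11724.23 = 56.07 mm
Ȳ = 410347.89 / 11724.23 = 35.00 mm

X̄ = 56.07 mm, Ȳ = 35.00 mm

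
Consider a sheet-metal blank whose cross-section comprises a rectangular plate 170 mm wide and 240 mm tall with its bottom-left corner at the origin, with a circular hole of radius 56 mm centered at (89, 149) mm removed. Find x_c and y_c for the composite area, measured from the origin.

Part | A | x̄ᵢ | ȳᵢ | A·x̄ᵢ | A·ȳᵢ
plate | 40800.00 | 85.00 | 120.00 | 3468000.00 | 4896000.00
hole | -9852.03 | 89.00 | 149.00 | -876831.08 | -1467953.15
Σ | 30947.97 |  |  | 2591168.92 | 3428046.85
x_c = 2591168.92 / 30947.97 = 83.73 mm
y_c = 3428046.85 / 30947.97 = 110.77 mm

x_c = 83.73 mm, y_c = 110.77 mm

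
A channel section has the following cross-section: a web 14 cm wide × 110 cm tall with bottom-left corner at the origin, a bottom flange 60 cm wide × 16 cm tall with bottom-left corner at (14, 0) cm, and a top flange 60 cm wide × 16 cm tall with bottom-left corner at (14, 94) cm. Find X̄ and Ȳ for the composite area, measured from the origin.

X̄ = 27.53 cm, Ȳ = 55.00 cm

web: A = 14 × 110 = 1540.00, centroid at (7.00, 55.00).
bottom flange: A = 60 × 16 = 960.00, centroid at (44.00, 8.00).
top flange: A = 60 × 16 = 960.00, centroid at (44.00, 102.00).
ΣA = 3460.00 cm²
ΣAX̄ = (1540.00)(7.00) + (960.00)(44.00) + (960.00)(44.00) = 95260.00 cm³
ΣAȲ = (1540.00)(55.00) + (960.00)(8.00) + (960.00)(102.00) = 190300.00 cm³
X̄ = 95260.00 / 3460.00 = 27.53 cm
Ȳ = 190300.00 / 3460.00 = 55.00 cm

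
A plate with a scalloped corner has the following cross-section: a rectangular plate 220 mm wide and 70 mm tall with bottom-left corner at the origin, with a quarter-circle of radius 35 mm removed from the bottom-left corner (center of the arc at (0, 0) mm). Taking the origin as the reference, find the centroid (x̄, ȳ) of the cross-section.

x̄ = 116.34 mm, ȳ = 36.34 mm

plate: A = 220 × 70 = 15400.00, centroid at (110.00, 35.00).
removed quarter-circle: A = −¼π·35² = -962.11, centroid at (14.85, 14.85).
ΣA = 14437.89 mm²
ΣAx̄ = (15400.00)(110.00) + (-962.11)(14.85) = 1679708.33 mm³
ΣAȳ = (15400.00)(35.00) + (-962.11)(14.85) = 524708.33 mm³
x̄ = 1679708.33 / 14437.89 = 116.34 mm
ȳ = 524708.33 / 14437.89 = 36.34 mm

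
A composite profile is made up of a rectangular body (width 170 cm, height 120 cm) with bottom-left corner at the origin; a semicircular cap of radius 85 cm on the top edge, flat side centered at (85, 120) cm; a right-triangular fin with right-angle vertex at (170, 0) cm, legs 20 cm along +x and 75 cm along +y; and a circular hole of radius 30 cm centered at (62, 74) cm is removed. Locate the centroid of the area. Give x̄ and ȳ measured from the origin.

x̄ = 89.51 cm, ȳ = 94.53 cm

rectangular body: A = 170 × 120 = 20400.00, centroid at (85.00, 60.00).
semicircular top: A = ½π·85² = 11349.00, centroid at (85.00, 156.08).
triangular fin: A = ½·20·75 = 750.00, centroid at (176.67, 25.00).
hole: A = −π·30² = -2827.43, centroid at (62.00, 74.00).
ΣA = 29671.57 cm²
ΣAx̄ = (20400.00)(85.00) + (11349.00)(85.00) + (750.00)(176.67) + (-2827.43)(62.00) = 2655864.42 cm³
ΣAȳ = (20400.00)(60.00) + (11349.00)(156.08) + (750.00)(25.00) + (-2827.43)(74.00) = 2804817.01 cm³
x̄ = 2655864.42 / 29671.57 = 89.51 cm
ȳ = 2804817.01 / 29671.57 = 94.53 cm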